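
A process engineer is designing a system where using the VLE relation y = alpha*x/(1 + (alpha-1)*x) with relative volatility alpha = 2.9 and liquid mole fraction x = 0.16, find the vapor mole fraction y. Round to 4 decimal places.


y = alpha*x / (1 + (alpha-1)*x)
y = 2.9*0.16 / (1 + (2.9-1)*0.16)
y = 0.464 / (1 + 0.304)
y = 0.464 / 1.304
y = 0.3558


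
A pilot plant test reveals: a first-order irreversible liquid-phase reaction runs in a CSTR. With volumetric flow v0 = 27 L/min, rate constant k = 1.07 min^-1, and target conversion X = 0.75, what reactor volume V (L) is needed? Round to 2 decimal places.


V = v0 * X / (k * (1 - X))
V = 27 * 0.75 / (1.07 * (1 - 0.75))
V = 20.25 / (1.07 * 0.25)
V = 20.25 / 0.2675
V = 75.70 L


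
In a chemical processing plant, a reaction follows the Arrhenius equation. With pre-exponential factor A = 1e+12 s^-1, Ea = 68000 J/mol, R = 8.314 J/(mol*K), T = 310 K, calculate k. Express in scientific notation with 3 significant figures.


k = A * exp(-Ea/(R*T))
k = 1e+12 * exp(-68000 / (8.314 * 310))
k = 1e+12 * exp(-26.383791)
k = 3.48e+00


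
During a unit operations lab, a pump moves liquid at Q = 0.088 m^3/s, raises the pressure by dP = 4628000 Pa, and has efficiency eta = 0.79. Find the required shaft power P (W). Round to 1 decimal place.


P = Q * dP / eta
P = 0.088 * 4628000 / 0.79
P = 407264.0 / 0.79
P = 515524.1 W


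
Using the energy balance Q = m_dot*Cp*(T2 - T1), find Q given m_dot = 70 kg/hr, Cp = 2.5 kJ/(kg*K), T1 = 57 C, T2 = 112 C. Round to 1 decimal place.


Q = m_dot * Cp * (T2 - T1)
Q = 70 * 2.5 * (112 - 57)
Q = 70 * 2.5 * 55
Q = 9625.0 kJ/hr


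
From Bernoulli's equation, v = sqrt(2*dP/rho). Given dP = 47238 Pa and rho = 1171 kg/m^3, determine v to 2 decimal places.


v = sqrt(2*dP/rho)
v = sqrt(2*47238/1171)
v = sqrt(80.679761)
v = 8.98 m/s


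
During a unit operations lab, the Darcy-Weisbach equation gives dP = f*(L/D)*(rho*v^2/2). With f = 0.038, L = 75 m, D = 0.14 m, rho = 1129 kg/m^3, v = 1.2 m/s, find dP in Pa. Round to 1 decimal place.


dP = f * (L/D) * (rho*v^2/2)
dP = 0.038 * (75/0.14) * (1129*1.2^2/2)
L/D = 535.71428571
rho*v^2/2 = 1129*1.44/2 = 812.88
dP = 0.038 * 535.71428571 * 812.88
dP = 16547.9 Pa


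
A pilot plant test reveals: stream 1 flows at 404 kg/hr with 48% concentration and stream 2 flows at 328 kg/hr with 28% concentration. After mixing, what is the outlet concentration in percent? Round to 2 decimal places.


Mass balance on solute: F1*x1 + F2*x2 = F3*x3
F3 = F1 + F2 = 404 + 328 = 732 kg/hr
x3 = (F1*x1 + F2*x2)/F3
x3 = (404*0.48 + 328*0.28) / 732
x3 = 39.04%


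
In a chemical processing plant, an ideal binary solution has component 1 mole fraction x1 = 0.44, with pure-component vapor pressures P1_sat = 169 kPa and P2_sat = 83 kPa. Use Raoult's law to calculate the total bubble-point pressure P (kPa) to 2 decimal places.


P = x1*P1_sat + x2*P2_sat
x2 = 1 - x1 = 1 - 0.44 = 0.56
P = 0.44*169 + 0.56*83
P = 74.36 + 46.48
P = 120.84 kPa


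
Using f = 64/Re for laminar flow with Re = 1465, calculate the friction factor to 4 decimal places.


f = 64 / Re
f = 64 / 1465
f = 0.0437


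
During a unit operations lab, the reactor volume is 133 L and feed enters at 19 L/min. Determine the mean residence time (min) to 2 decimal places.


tau = V / v0
tau = 133 / 19
tau = 7.00 min


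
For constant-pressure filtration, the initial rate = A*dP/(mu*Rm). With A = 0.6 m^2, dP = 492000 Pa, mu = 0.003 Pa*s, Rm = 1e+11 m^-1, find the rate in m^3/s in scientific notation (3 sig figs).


rate = A * dP / (mu * Rm)
rate = 0.6 * 492000 / (0.003 * 1e+11)
rate = 295200.0 / 3.000e+08
rate = 9.84e-04 m^3/s


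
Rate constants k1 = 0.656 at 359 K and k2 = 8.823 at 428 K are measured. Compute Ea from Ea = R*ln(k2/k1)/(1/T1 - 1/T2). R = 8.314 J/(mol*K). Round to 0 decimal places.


Ea = R * ln(k2/k1) / (1/T1 - 1/T2)
ln(k2/k1) = ln(8.823/0.656) = 2.5989564
1/T1 - 1/T2 = 1/359 - 1/428 = 0.000449066722
Ea = 8.314 * 2.5989564 / 0.000449066722
Ea = 48117 J/mol


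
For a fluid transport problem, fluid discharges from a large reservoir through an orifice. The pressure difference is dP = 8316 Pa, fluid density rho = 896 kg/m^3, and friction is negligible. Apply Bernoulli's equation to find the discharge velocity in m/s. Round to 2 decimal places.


v = sqrt(2*dP/rho)
v = sqrt(2*8316/896)
v = sqrt(18.5625)
v = 4.31 m/s


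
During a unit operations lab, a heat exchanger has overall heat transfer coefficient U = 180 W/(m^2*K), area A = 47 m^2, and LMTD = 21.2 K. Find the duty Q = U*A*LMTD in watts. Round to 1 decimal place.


Q = U * A * LMTD
Q = 180 * 47 * 21.2
Q = 179352.0 W


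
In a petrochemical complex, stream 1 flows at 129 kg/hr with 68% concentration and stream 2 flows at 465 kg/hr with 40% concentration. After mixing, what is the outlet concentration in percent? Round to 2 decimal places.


Mass balance on solute: F1*x1 + F2*x2 = F3*x3
F3 = F1 + F2 = 129 + 465 = 594 kg/hr
x3 = (F1*x1 + F2*x2)/F3
x3 = (129*0.68 + 465*0.4) / 594
x3 = 46.08%


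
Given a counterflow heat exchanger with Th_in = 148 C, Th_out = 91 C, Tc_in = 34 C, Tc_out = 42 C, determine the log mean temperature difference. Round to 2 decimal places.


dT1 = Th_in - Tc_out = 148 - 42 = 106
dT2 = Th_out - Tc_in = 91 - 34 = 57
LMTD = (dT1 - dT2) / ln(dT1/dT2)
LMTD = (106 - 57) / ln(106/57)
LMTD = 78.98 K


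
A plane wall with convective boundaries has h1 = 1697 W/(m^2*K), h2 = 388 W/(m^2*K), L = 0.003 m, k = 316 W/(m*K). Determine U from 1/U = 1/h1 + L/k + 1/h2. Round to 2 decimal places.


1/U = 1/h1 + L/k + 1/h2
1/U = 1/1697 + 0.003/316 + 1/388
1/U = 0.0005892752 + 9.4937e-06 + 0.0025773196
1/U = 0.0031760885
U = 314.85 W/(m^2*K)


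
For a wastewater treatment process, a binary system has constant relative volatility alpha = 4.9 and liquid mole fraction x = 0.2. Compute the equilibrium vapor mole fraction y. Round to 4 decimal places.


y = alpha*x / (1 + (alpha-1)*x)
y = 4.9*0.2 / (1 + (4.9-1)*0.2)
y = 0.98 / (1 + 0.78)
y = 0.98 / 1.78
y = 0.5506


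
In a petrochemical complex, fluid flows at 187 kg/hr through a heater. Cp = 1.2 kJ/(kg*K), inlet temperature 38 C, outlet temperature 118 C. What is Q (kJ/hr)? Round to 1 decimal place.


Q = m_dot * Cp * (T2 - T1)
Q = 187 * 1.2 * (118 - 38)
Q = 187 * 1.2 * 80
Q = 17952.0 kJ/hr


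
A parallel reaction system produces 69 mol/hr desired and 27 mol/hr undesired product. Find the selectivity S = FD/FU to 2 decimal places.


S = desired product rate / undesired product rate
S = 69 / 27
S = 2.56


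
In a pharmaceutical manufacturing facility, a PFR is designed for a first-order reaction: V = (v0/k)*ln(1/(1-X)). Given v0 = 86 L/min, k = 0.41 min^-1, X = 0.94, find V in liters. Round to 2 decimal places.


V = (v0/k) * ln(1/(1-X))
V = (86/0.41) * ln(1/(1-0.94))
V = 209.756098 * ln(16.666667)
V = 209.756098 * 2.813411
V = 590.13 L


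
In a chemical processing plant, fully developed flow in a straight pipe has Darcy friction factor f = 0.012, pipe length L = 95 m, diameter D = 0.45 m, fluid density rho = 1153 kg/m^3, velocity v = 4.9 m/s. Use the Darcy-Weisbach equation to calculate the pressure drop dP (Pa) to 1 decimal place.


dP = f * (L/D) * (rho*v^2/2)
dP = 0.012 * (95/0.45) * (1153*4.9^2/2)
L/D = 211.11111111
rho*v^2/2 = 1153*24.01/2 = 13841.765
dP = 0.012 * 211.11111111 * 13841.765
dP = 35065.8 Pa


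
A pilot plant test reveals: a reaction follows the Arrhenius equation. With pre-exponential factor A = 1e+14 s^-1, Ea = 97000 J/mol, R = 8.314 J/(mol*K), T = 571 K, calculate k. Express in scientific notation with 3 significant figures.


k = A * exp(-Ea/(R*T))
k = 1e+14 * exp(-97000 / (8.314 * 571))
k = 1e+14 * exp(-20.432693)
k = 1.34e+05


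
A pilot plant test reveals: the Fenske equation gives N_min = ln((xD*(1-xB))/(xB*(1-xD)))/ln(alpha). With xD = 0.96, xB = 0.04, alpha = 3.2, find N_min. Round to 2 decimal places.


N_min = ln((xD*(1-xB))/(xB*(1-xD))) / ln(alpha)
Numerator inside ln: 0.9216 / 0.0016 = 576.0
ln(576.0) = 6.356108
ln(alpha) = ln(3.2) = 1.163151
N_min = 6.356108 / 1.163151 = 5.46


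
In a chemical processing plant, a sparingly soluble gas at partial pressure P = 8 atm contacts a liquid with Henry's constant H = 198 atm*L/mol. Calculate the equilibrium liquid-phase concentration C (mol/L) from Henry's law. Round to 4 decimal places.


C = P / H
C = 8 / 198
C = 0.0404 mol/L


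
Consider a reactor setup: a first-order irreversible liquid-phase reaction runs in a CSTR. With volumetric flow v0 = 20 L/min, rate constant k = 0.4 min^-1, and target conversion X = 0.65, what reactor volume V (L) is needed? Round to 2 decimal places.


V = v0 * X / (k * (1 - X))
V = 20 * 0.65 / (0.4 * (1 - 0.65))
V = 13.0 / (0.4 * 0.35)
V = 13.0 / 0.14
V = 92.86 L


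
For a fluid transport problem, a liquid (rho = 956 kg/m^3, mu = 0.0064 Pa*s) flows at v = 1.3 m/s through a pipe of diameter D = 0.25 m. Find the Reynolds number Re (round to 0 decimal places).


Re = rho * v * D / mu
Re = 956 * 1.3 * 0.25 / 0.0064
Re = 310.7 / 0.0064
Re = 48547


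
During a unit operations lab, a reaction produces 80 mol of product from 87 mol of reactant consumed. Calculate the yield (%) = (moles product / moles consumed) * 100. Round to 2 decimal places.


Yield = (moles product / moles consumed) * 100%
Yield = (80 / 87) * 100
Yield = 0.9195 * 100
Yield = 91.95%


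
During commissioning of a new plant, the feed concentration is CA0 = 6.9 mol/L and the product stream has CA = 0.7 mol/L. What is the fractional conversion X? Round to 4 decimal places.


X = (CA0 - CA) / CA0
X = (6.9 - 0.7) / 6.9
X = 6.2 / 6.9
X = 0.8986


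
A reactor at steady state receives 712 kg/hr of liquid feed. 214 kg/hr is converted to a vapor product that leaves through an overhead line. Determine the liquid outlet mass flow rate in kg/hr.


Steady-state mass balance on the main outlet: F_out = F_in - F_removed
F_out = 712 - 214
F_out = 498 kg/hr


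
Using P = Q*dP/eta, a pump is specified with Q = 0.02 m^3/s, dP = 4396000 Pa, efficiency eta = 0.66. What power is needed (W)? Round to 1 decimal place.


P = Q * dP / eta
P = 0.02 * 4396000 / 0.66
P = 87920.0 / 0.66
P = 133212.1 W


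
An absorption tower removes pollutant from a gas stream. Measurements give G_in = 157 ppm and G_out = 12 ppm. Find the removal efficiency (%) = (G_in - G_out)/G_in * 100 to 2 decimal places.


Efficiency = (G_in - G_out) / G_in * 100%
Efficiency = (157 - 12) / 157 * 100
Efficiency = 145 / 157 * 100
Efficiency = 92.36%


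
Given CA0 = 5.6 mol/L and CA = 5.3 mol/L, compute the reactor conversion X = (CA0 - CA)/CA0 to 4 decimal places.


X = (CA0 - CA) / CA0
X = (5.6 - 5.3) / 5.6
X = 0.3 / 5.6
X = 0.0536


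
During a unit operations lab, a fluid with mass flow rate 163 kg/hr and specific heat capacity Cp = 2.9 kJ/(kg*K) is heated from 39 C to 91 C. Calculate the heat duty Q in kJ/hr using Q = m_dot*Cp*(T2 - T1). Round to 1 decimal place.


Q = m_dot * Cp * (T2 - T1)
Q = 163 * 2.9 * (91 - 39)
Q = 163 * 2.9 * 52
Q = 24580.4 kJ/hr


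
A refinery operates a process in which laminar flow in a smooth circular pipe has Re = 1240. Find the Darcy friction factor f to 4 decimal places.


f = 64 / Re
f = 64 / 1240
f = 0.0516


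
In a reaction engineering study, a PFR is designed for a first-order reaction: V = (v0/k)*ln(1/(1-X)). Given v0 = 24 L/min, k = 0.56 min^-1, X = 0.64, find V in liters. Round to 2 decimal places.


V = (v0/k) * ln(1/(1-X))
V = (24/0.56) * ln(1/(1-0.64))
V = 42.857143 * ln(2.777778)
V = 42.857143 * 1.021651
V = 43.79 L


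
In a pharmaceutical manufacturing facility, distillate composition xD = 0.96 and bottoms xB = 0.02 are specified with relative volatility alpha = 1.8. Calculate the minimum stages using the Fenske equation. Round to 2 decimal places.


N_min = ln((xD*(1-xB))/(xB*(1-xD))) / ln(alpha)
Numerator inside ln: 0.9408 / 0.0008 = 1176.0
ln(1176.0) = 7.069874
ln(alpha) = ln(1.8) = 0.587787
N_min = 7.069874 / 0.587787 = 12.03


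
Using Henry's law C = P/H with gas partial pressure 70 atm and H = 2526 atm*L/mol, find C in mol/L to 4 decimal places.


C = P / H
C = 70 / 2526
C = 0.0277 mol/L


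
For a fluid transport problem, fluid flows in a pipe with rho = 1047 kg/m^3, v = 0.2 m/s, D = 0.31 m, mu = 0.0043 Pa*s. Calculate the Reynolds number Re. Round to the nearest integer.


Re = rho * v * D / mu
Re = 1047 * 0.2 * 0.31 / 0.0043
Re = 64.914 / 0.0043
Re = 15096


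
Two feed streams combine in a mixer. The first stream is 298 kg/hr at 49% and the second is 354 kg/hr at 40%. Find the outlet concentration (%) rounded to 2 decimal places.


Mass balance on solute: F1*x1 + F2*x2 = F3*x3
F3 = F1 + F2 = 298 + 354 = 652 kg/hr
x3 = (F1*x1 + F2*x2)/F3
x3 = (298*0.49 + 354*0.4) / 652
x3 = 44.11%


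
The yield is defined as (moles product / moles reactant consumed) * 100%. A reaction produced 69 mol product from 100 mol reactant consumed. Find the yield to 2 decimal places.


Yield = (moles product / moles consumed) * 100%
Yield = (69 / 100) * 100
Yield = 0.69 * 100
Yield = 69.00%


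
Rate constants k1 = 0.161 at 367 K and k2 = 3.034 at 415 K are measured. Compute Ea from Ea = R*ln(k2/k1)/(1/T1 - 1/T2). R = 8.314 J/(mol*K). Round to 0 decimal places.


Ea = R * ln(k2/k1) / (1/T1 - 1/T2)
ln(k2/k1) = ln(3.034/0.161) = 2.9362328
1/T1 - 1/T2 = 1/367 - 1/415 = 0.000315157086
Ea = 8.314 * 2.9362328 / 0.000315157086
Ea = 77459 J/mol


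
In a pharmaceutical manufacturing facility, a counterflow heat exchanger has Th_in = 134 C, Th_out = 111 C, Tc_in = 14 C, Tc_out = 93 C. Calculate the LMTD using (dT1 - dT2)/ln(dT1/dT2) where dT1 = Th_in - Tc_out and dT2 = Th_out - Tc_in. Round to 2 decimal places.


dT1 = Th_in - Tc_out = 134 - 93 = 41
dT2 = Th_out - Tc_in = 111 - 14 = 97
LMTD = (dT1 - dT2) / ln(dT1/dT2)
LMTD = (41 - 97) / ln(41/97)
LMTD = 65.03 K


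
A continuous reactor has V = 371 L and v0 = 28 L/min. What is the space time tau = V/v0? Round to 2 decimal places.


tau = V / v0
tau = 371 / 28
tau = 13.25 min


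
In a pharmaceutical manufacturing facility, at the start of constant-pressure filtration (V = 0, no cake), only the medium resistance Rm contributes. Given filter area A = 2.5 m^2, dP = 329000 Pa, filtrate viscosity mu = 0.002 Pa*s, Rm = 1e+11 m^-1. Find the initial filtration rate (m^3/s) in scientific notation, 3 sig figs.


rate = A * dP / (mu * Rm)
rate = 2.5 * 329000 / (0.002 * 1e+11)
rate = 822500.0 / 2.000e+08
rate = 4.11e-03 m^3/s


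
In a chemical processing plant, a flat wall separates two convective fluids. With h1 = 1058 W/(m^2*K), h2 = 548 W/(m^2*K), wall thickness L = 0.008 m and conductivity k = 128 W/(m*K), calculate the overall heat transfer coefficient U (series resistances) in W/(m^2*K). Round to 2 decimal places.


1/U = 1/h1 + L/k + 1/h2
1/U = 1/1058 + 0.008/128 + 1/548
1/U = 0.0009451796 + 6.25e-05 + 0.0018248175
1/U = 0.0028324971
U = 353.05 W/(m^2*K)


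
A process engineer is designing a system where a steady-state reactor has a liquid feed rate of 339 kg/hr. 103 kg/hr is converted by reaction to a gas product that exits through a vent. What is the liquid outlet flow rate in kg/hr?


Steady-state mass balance on the main outlet: F_out = F_in - F_removed
F_out = 339 - 103
F_out = 236 kg/hr


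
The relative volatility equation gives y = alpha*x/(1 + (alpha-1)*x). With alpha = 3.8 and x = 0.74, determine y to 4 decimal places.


y = alpha*x / (1 + (alpha-1)*x)
y = 3.8*0.74 / (1 + (3.8-1)*0.74)
y = 2.812 / (1 + 2.072)
y = 2.812 / 3.072
y = 0.9154


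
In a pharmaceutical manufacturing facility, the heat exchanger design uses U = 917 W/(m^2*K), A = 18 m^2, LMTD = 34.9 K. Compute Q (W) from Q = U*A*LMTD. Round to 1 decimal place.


Q = U * A * LMTD
Q = 917 * 18 * 34.9
Q = 576059.4 W


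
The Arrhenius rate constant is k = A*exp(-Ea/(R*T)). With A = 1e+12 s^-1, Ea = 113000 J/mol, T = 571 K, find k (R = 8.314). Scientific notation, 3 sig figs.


k = A * exp(-Ea/(R*T))
k = 1e+12 * exp(-113000 / (8.314 * 571))
k = 1e+12 * exp(-23.803034)
k = 4.60e+01


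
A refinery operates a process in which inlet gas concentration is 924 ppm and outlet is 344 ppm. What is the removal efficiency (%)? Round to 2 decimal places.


Efficiency = (G_in - G_out) / G_in * 100%
Efficiency = (924 - 344) / 924 * 100
Efficiency = 580 / 924 * 100
Efficiency = 62.77%


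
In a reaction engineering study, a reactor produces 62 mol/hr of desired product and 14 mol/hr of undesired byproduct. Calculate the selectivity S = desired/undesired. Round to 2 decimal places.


S = desired product rate / undesired product rate
S = 62 / 14
S = 4.43


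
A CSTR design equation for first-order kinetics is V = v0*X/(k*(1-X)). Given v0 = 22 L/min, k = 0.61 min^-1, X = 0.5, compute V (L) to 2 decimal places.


V = v0 * X / (k * (1 - X))
V = 22 * 0.5 / (0.61 * (1 - 0.5))
V = 11.0 / (0.61 * 0.5)
V = 11.0 / 0.305
V = 36.07 L


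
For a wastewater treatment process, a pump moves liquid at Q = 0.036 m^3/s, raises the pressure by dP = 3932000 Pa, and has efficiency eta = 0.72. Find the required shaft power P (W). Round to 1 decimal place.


P = Q * dP / eta
P = 0.036 * 3932000 / 0.72
P = 141552.0 / 0.72
P = 196600.0 W


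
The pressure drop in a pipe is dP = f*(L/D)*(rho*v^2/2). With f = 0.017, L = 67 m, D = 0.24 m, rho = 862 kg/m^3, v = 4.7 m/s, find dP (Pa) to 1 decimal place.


dP = f * (L/D) * (rho*v^2/2)
dP = 0.017 * (67/0.24) * (862*4.7^2/2)
L/D = 279.16666667
rho*v^2/2 = 862*22.09/2 = 9520.79
dP = 0.017 * 279.16666667 * 9520.79
dP = 45184.1 Pa


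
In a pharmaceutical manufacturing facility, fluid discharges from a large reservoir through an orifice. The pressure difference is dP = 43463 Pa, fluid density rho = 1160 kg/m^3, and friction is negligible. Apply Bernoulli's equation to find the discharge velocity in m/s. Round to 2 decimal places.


v = sqrt(2*dP/rho)
v = sqrt(2*43463/1160)
v = sqrt(74.936207)
v = 8.66 m/s


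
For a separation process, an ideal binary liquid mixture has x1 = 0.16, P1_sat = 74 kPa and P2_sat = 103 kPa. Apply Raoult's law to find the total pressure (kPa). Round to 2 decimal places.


P = x1*P1_sat + x2*P2_sat
x2 = 1 - x1 = 1 - 0.16 = 0.84
P = 0.16*74 + 0.84*103
P = 11.84 + 86.52
P = 98.36 kPa


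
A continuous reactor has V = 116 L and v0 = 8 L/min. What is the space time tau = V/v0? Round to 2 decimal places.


tau = V / v0
tau = 116 / 8
tau = 14.50 min


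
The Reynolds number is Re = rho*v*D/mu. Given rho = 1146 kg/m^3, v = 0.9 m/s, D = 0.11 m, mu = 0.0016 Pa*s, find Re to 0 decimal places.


Re = rho * v * D / mu
Re = 1146 * 0.9 * 0.11 / 0.0016
Re = 113.454 / 0.0016
Re = 70909


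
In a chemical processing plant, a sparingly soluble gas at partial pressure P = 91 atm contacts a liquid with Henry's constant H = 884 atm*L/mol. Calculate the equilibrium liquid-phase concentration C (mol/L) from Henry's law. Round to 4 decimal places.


C = P / H
C = 91 / 884
C = 0.1029 mol/L


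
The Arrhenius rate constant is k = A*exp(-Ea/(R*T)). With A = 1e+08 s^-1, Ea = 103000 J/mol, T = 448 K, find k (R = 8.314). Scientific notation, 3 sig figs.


k = A * exp(-Ea/(R*T))
k = 1e+08 * exp(-103000 / (8.314 * 448))
k = 1e+08 * exp(-27.653442)
k = 9.78e-05


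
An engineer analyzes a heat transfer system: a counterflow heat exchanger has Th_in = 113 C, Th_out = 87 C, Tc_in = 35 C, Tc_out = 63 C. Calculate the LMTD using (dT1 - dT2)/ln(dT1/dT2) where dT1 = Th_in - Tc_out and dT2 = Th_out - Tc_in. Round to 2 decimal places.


dT1 = Th_in - Tc_out = 113 - 63 = 50
dT2 = Th_out - Tc_in = 87 - 35 = 52
LMTD = (dT1 - dT2) / ln(dT1/dT2)
LMTD = (50 - 52) / ln(50/52)
LMTD = 50.99 K


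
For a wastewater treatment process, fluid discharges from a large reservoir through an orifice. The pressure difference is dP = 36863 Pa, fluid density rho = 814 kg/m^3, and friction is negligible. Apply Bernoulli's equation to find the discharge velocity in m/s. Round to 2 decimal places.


v = sqrt(2*dP/rho)
v = sqrt(2*36863/814)
v = sqrt(90.572482)
v = 9.52 m/s


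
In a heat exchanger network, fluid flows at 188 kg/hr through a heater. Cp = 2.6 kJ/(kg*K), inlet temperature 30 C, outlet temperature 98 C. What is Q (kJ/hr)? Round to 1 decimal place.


Q = m_dot * Cp * (T2 - T1)
Q = 188 * 2.6 * (98 - 30)
Q = 188 * 2.6 * 68
Q = 33238.4 kJ/hr


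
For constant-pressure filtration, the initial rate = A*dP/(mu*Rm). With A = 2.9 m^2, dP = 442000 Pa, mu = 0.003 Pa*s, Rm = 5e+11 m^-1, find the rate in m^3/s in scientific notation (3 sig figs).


rate = A * dP / (mu * Rm)
rate = 2.9 * 442000 / (0.003 * 5e+11)
rate = 1281800.0 / 1.500e+09
rate = 8.55e-04 m^3/s


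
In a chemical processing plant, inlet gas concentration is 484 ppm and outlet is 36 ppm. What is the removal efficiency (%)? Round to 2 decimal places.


Efficiency = (G_in - G_out) / G_in * 100%
Efficiency = (484 - 36) / 484 * 100
Efficiency = 448 / 484 * 100
Efficiency = 92.56%


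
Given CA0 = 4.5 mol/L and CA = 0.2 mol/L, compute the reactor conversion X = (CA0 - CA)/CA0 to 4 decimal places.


X = (CA0 - CA) / CA0
X = (4.5 - 0.2) / 4.5
X = 4.3 / 4.5
X = 0.9556


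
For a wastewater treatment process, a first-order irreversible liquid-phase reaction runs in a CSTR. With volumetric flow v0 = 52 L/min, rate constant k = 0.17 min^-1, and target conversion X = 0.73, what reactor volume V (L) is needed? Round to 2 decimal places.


V = v0 * X / (k * (1 - X))
V = 52 * 0.73 / (0.17 * (1 - 0.73))
V = 37.96 / (0.17 * 0.27)
V = 37.96 / 0.0459
V = 827.02 L


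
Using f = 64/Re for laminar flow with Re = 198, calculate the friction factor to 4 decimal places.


f = 64 / Re
f = 64 / 198
f = 0.3232


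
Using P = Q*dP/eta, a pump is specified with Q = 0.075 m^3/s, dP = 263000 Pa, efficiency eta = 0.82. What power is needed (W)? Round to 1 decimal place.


P = Q * dP / eta
P = 0.075 * 263000 / 0.82
P = 19725.0 / 0.82
P = 24054.9 W


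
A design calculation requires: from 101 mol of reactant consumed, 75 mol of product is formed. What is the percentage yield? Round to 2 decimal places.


Yield = (moles product / moles consumed) * 100%
Yield = (75 / 101) * 100
Yield = 0.7426 * 100
Yield = 74.26%


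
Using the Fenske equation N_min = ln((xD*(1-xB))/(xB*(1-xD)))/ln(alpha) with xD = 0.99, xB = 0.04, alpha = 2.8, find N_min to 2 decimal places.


N_min = ln((xD*(1-xB))/(xB*(1-xD))) / ln(alpha)
Numerator inside ln: 0.9504 / 0.0004 = 2376.0
ln(2376.0) = 7.773174
ln(alpha) = ln(2.8) = 1.029619
N_min = 7.773174 / 1.029619 = 7.55


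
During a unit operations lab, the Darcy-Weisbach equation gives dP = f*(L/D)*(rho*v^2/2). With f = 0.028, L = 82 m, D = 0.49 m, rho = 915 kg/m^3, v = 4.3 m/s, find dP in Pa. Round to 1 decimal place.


dP = f * (L/D) * (rho*v^2/2)
dP = 0.028 * (82/0.49) * (915*4.3^2/2)
L/D = 167.34693878
rho*v^2/2 = 915*18.49/2 = 8459.175
dP = 0.028 * 167.34693878 * 8459.175
dP = 39637.3 Pa


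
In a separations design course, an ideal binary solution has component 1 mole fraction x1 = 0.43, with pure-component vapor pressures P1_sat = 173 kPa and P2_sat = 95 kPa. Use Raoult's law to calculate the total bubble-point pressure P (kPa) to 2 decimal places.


P = x1*P1_sat + x2*P2_sat
x2 = 1 - x1 = 1 - 0.43 = 0.57
P = 0.43*173 + 0.57*95
P = 74.39 + 54.15
P = 128.54 kPa


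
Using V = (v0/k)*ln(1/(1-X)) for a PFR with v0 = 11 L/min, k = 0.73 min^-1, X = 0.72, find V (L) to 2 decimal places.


V = (v0/k) * ln(1/(1-X))
V = (11/0.73) * ln(1/(1-0.72))
V = 15.068493 * ln(3.571429)
V = 15.068493 * 1.272966
V = 19.18 L


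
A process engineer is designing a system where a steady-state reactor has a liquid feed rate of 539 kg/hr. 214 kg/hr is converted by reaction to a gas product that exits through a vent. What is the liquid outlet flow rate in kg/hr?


Steady-state mass balance on the main outlet: F_out = F_in - F_removed
F_out = 539 - 214
F_out = 325 kg/hr


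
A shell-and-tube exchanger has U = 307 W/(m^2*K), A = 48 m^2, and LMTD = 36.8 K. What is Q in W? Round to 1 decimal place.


Q = U * A * LMTD
Q = 307 * 48 * 36.8
Q = 542284.8 W


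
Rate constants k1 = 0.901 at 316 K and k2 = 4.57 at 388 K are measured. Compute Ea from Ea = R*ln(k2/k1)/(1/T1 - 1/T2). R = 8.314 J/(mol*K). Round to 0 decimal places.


Ea = R * ln(k2/k1) / (1/T1 - 1/T2)
ln(k2/k1) = ln(4.57/0.901) = 1.6237632
1/T1 - 1/T2 = 1/316 - 1/388 = 0.000587237374
Ea = 8.314 * 1.6237632 / 0.000587237374
Ea = 22989 J/mol


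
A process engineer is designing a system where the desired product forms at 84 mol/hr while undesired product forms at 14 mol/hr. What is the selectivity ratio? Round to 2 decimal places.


S = desired product rate / undesired product rate
S = 84 / 14
S = 6.00


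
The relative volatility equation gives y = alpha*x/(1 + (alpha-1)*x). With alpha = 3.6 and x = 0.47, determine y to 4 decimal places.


y = alpha*x / (1 + (alpha-1)*x)
y = 3.6*0.47 / (1 + (3.6-1)*0.47)
y = 1.692 / (1 + 1.222)
y = 1.692 / 2.222
y = 0.7615


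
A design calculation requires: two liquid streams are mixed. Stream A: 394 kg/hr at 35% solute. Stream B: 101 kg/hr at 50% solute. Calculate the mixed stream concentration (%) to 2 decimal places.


Mass balance on solute: F1*x1 + F2*x2 = F3*x3
F3 = F1 + F2 = 394 + 101 = 495 kg/hr
x3 = (F1*x1 + F2*x2)/F3
x3 = (394*0.35 + 101*0.5) / 495
x3 = 38.06%


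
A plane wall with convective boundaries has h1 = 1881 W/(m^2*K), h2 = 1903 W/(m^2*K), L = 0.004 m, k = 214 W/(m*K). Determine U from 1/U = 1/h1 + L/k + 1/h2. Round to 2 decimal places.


1/U = 1/h1 + L/k + 1/h2
1/U = 1/1881 + 0.004/214 + 1/1903
1/U = 0.0005316321 + 1.86916e-05 + 0.0005254861
1/U = 0.0010758098
U = 929.53 W/(m^2*K)


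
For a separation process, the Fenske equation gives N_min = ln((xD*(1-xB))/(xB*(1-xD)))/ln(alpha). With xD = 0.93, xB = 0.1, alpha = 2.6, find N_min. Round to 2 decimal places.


N_min = ln((xD*(1-xB))/(xB*(1-xD))) / ln(alpha)
Numerator inside ln: 0.837 / 0.007 = 119.571429
ln(119.571429) = 4.783914
ln(alpha) = ln(2.6) = 0.955511
N_min = 4.783914 / 0.955511 = 5.01


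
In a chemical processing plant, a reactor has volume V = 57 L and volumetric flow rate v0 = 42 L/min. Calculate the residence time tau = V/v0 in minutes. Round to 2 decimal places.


tau = V / v0
tau = 57 / 42
tau = 1.36 min


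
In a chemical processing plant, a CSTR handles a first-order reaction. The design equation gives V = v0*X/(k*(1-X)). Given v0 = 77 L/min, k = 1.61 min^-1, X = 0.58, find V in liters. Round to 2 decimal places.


V = v0 * X / (k * (1 - X))
V = 77 * 0.58 / (1.61 * (1 - 0.58))
V = 44.66 / (1.61 * 0.42)
V = 44.66 / 0.6762
V = 66.05 L


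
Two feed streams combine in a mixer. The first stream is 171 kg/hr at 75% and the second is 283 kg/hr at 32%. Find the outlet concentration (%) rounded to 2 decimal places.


Mass balance on solute: F1*x1 + F2*x2 = F3*x3
F3 = F1 + F2 = 171 + 283 = 454 kg/hr
x3 = (F1*x1 + F2*x2)/F3
x3 = (171*0.75 + 283*0.32) / 454
x3 = 48.20%


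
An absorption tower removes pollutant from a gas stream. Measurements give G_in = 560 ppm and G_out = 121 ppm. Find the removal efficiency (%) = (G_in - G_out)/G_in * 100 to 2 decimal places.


Efficiency = (G_in - G_out) / G_in * 100%
Efficiency = (560 - 121) / 560 * 100
Efficiency = 439 / 560 * 100
Efficiency = 78.39%


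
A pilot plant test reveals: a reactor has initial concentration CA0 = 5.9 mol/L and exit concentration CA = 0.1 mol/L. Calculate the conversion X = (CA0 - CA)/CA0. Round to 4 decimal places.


X = (CA0 - CA) / CA0
X = (5.9 - 0.1) / 5.9
X = 5.8 / 5.9
X = 0.9831


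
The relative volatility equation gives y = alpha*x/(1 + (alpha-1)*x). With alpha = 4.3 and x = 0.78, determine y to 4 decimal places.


y = alpha*x / (1 + (alpha-1)*x)
y = 4.3*0.78 / (1 + (4.3-1)*0.78)
y = 3.354 / (1 + 2.574)
y = 3.354 / 3.574
y = 0.9384


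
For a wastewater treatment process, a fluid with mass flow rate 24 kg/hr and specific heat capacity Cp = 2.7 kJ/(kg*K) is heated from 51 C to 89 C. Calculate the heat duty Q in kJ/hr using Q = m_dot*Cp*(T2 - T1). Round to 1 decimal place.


Q = m_dot * Cp * (T2 - T1)
Q = 24 * 2.7 * (89 - 51)
Q = 24 * 2.7 * 38
Q = 2462.4 kJ/hr


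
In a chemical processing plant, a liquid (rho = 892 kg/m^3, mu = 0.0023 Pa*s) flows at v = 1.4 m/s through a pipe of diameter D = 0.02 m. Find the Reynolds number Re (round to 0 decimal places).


Re = rho * v * D / mu
Re = 892 * 1.4 * 0.02 / 0.0023
Re = 24.976 / 0.0023
Re = 10859


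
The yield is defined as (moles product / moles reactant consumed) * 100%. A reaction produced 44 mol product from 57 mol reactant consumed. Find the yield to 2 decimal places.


Yield = (moles product / moles consumed) * 100%
Yield = (44 / 57) * 100
Yield = 0.7719 * 100
Yield = 77.19%


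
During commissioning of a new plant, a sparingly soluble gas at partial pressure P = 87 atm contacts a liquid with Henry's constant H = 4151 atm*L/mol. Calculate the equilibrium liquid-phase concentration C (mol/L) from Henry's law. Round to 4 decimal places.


C = P / H
C = 87 / 4151
C = 0.0210 mol/L


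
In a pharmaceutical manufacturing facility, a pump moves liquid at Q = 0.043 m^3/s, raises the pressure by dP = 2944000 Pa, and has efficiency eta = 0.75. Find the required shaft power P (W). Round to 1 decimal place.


P = Q * dP / eta
P = 0.043 * 2944000 / 0.75
P = 126592.0 / 0.75
P = 168789.3 W


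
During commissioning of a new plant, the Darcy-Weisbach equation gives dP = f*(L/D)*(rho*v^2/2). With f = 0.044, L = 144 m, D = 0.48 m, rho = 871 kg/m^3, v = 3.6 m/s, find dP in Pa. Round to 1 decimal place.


dP = f * (L/D) * (rho*v^2/2)
dP = 0.044 * (144/0.48) * (871*3.6^2/2)
L/D = 300.0
rho*v^2/2 = 871*12.96/2 = 5644.08
dP = 0.044 * 300.0 * 5644.08
dP = 74501.9 Pa


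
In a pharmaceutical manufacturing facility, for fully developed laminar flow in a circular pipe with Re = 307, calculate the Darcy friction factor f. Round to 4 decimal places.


f = 64 / Re
f = 64 / 307
f = 0.2085


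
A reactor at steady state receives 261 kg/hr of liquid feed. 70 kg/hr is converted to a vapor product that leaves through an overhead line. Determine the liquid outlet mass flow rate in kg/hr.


Steady-state mass balance on the main outlet: F_out = F_in - F_removed
F_out = 261 - 70
F_out = 191 kg/hr


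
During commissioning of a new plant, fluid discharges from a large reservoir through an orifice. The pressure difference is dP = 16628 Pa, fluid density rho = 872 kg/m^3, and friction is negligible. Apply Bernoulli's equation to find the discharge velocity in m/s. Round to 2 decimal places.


v = sqrt(2*dP/rho)
v = sqrt(2*16628/872)
v = sqrt(38.137615)
v = 6.18 m/s


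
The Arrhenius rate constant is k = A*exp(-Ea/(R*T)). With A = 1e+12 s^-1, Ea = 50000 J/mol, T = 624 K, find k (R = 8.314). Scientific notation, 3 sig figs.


k = A * exp(-Ea/(R*T))
k = 1e+12 * exp(-50000 / (8.314 * 624))
k = 1e+12 * exp(-9.637744)
k = 6.52e+07


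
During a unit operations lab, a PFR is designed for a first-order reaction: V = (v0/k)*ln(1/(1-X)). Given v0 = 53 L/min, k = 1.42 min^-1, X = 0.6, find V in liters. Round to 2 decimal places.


V = (v0/k) * ln(1/(1-X))
V = (53/1.42) * ln(1/(1-0.6))
V = 37.323944 * ln(2.5)
V = 37.323944 * 0.916291
V = 34.20 L


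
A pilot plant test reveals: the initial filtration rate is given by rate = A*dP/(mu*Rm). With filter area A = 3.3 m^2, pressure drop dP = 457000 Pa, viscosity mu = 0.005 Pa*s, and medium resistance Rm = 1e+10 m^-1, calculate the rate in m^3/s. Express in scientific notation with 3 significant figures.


rate = A * dP / (mu * Rm)
rate = 3.3 * 457000 / (0.005 * 1e+10)
rate = 1508100.0 / 5.000e+07
rate = 3.02e-02 m^3/s


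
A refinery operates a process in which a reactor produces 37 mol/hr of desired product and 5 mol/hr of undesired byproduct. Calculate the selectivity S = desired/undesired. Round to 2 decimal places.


S = desired product rate / undesired product rate
S = 37 / 5
S = 7.40


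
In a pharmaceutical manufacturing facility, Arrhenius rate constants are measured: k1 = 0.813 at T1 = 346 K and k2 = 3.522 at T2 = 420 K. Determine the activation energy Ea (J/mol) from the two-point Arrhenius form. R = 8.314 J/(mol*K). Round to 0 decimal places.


Ea = R * ln(k2/k1) / (1/T1 - 1/T2)
ln(k2/k1) = ln(3.522/0.813) = 1.4660532
1/T1 - 1/T2 = 1/346 - 1/420 = 0.000509221029
Ea = 8.314 * 1.4660532 / 0.000509221029
Ea = 23936 J/mol


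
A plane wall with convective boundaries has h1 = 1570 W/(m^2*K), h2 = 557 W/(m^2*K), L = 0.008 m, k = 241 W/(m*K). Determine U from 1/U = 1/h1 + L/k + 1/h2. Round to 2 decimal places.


1/U = 1/h1 + L/k + 1/h2
1/U = 1/1570 + 0.008/241 + 1/557
1/U = 0.0006369427 + 3.3195e-05 + 0.0017953321
1/U = 0.0024654698
U = 405.60 W/(m^2*K)


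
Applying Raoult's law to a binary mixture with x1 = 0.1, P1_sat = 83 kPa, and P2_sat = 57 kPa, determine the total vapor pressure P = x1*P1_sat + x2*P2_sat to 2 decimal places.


P = x1*P1_sat + x2*P2_sat
x2 = 1 - x1 = 1 - 0.1 = 0.9
P = 0.1*83 + 0.9*57
P = 8.3 + 51.3
P = 59.60 kPa


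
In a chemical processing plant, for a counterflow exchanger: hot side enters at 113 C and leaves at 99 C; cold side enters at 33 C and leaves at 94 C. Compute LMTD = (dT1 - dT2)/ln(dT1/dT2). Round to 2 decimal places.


dT1 = Th_in - Tc_out = 113 - 94 = 19
dT2 = Th_out - Tc_in = 99 - 33 = 66
LMTD = (dT1 - dT2) / ln(dT1/dT2)
LMTD = (19 - 66) / ln(19/66)
LMTD = 37.74 K


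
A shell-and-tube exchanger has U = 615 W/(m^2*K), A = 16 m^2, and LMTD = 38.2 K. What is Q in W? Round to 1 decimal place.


Q = U * A * LMTD
Q = 615 * 16 * 38.2
Q = 375888.0 W


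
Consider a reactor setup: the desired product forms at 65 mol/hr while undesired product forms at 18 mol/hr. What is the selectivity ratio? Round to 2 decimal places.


S = desired product rate / undesired product rate
S = 65 / 18
S = 3.61


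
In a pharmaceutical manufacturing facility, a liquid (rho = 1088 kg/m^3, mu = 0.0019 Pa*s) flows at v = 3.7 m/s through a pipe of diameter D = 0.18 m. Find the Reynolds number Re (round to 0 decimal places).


Re = rho * v * D / mu
Re = 1088 * 3.7 * 0.18 / 0.0019
Re = 724.608 / 0.0019
Re = 381373


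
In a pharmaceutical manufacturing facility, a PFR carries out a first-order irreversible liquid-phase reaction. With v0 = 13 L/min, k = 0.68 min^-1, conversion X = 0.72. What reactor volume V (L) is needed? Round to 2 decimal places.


V = (v0/k) * ln(1/(1-X))
V = (13/0.68) * ln(1/(1-0.72))
V = 19.117647 * ln(3.571429)
V = 19.117647 * 1.272966
V = 24.34 L


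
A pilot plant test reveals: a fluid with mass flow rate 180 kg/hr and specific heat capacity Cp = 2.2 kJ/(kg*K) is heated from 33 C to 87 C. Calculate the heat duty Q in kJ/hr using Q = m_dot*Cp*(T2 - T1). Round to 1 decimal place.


Q = m_dot * Cp * (T2 - T1)
Q = 180 * 2.2 * (87 - 33)
Q = 180 * 2.2 * 54
Q = 21384.0 kJ/hr


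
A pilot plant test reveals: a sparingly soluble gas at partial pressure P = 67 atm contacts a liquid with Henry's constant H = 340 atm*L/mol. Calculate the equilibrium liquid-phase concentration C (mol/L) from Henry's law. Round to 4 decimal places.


C = P / H
C = 67 / 340
C = 0.1971 mol/L


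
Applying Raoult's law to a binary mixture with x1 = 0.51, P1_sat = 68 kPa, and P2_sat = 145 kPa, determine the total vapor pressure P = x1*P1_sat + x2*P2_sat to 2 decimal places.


P = x1*P1_sat + x2*P2_sat
x2 = 1 - x1 = 1 - 0.51 = 0.49
P = 0.51*68 + 0.49*145
P = 34.68 + 71.05
P = 105.73 kPa


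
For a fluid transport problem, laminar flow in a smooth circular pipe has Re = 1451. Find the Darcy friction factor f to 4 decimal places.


f = 64 / Re
f = 64 / 1451
f = 0.0441


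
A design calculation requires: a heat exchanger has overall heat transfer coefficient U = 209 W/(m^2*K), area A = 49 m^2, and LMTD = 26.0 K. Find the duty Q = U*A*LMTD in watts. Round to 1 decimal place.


Q = U * A * LMTD
Q = 209 * 49 * 26.0
Q = 266266.0 W


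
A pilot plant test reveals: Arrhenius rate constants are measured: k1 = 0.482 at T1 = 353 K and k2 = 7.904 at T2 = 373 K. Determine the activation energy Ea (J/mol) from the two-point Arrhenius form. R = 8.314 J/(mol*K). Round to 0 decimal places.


Ea = R * ln(k2/k1) / (1/T1 - 1/T2)
ln(k2/k1) = ln(7.904/0.482) = 2.7971801
1/T1 - 1/T2 = 1/353 - 1/373 = 0.000151896042
Ea = 8.314 * 2.7971801 / 0.000151896042
Ea = 153103 J/mol


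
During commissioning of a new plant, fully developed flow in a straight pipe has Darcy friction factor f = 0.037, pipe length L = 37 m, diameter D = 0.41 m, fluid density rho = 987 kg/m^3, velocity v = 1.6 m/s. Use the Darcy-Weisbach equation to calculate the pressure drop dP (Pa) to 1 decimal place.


dP = f * (L/D) * (rho*v^2/2)
dP = 0.037 * (37/0.41) * (987*1.6^2/2)
L/D = 90.24390244
rho*v^2/2 = 987*2.56/2 = 1263.36
dP = 0.037 * 90.24390244 * 1263.36
dP = 4218.4 Pa


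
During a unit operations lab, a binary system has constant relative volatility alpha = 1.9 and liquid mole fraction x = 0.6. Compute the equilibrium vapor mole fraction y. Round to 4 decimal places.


y = alpha*x / (1 + (alpha-1)*x)
y = 1.9*0.6 / (1 + (1.9-1)*0.6)
y = 1.14 / (1 + 0.54)
y = 1.14 / 1.54
y = 0.7403


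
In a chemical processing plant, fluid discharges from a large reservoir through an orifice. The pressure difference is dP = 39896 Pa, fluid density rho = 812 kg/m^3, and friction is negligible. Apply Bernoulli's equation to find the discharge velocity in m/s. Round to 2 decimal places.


v = sqrt(2*dP/rho)
v = sqrt(2*39896/812)
v = sqrt(98.26601)
v = 9.91 m/s


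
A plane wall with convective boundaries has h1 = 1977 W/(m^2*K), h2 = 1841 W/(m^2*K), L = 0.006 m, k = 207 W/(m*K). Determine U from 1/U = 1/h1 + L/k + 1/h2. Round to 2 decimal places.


1/U = 1/h1 + L/k + 1/h2
1/U = 1/1977 + 0.006/207 + 1/1841
1/U = 0.0005058169 + 2.89855e-05 + 0.0005431831
1/U = 0.0010779855
U = 927.66 W/(m^2*K)


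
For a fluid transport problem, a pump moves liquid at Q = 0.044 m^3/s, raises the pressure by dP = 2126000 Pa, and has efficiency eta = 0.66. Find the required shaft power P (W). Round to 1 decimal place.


P = Q * dP / eta
P = 0.044 * 2126000 / 0.66
P = 93544.0 / 0.66
P = 141733.3 W


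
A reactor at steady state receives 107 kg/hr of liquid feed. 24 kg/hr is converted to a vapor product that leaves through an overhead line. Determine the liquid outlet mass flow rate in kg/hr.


Steady-state mass balance on the main outlet: F_out = F_in - F_removed
F_out = 107 - 24
F_out = 83 kg/hr


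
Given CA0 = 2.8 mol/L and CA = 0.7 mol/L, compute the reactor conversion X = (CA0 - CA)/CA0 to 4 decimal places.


X = (CA0 - CA) / CA0
X = (2.8 - 0.7) / 2.8
X = 2.1 / 2.8
X = 0.7500


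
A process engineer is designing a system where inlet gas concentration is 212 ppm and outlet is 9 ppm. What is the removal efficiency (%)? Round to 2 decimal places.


Efficiency = (G_in - G_out) / G_in * 100%
Efficiency = (212 - 9) / 212 * 100
Efficiency = 203 / 212 * 100
Efficiency = 95.75%


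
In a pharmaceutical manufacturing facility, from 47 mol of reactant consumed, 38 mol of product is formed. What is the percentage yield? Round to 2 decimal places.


Yield = (moles product / moles consumed) * 100%
Yield = (38 / 47) * 100
Yield = 0.8085 * 100
Yield = 80.85%


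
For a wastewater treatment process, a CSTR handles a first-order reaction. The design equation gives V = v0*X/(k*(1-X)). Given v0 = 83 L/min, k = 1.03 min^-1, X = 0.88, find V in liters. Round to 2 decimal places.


V = v0 * X / (k * (1 - X))
V = 83 * 0.88 / (1.03 * (1 - 0.88))
V = 73.04 / (1.03 * 0.12)
V = 73.04 / 0.1236
V = 590.94 L


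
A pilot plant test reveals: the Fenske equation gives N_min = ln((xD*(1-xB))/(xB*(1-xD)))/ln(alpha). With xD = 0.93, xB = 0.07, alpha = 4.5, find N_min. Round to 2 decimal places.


N_min = ln((xD*(1-xB))/(xB*(1-xD))) / ln(alpha)
Numerator inside ln: 0.8649 / 0.0049 = 176.510204
ln(176.510204) = 5.173379
ln(alpha) = ln(4.5) = 1.504077
N_min = 5.173379 / 1.504077 = 3.44
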